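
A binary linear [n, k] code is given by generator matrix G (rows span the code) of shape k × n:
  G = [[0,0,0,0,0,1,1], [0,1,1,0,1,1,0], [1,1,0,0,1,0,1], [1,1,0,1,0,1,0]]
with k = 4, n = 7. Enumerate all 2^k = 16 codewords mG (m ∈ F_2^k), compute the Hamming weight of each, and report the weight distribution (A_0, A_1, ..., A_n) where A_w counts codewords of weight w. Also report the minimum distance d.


Weight distribution: A_0 = 1, A_2 = 3, A_4 = 11, A_6 = 1. Minimum distance d = 2.

Enumerate all 2^4 = 16 messages m ∈ F_2^4.
For each, compute codeword c = mG in F_2^7, then tally its weight.
  m = 0000 → c = 0000000, weight = 0.
  m = 1000 → c = 0000011, weight = 2.
  m = 0100 → c = 0110110, weight = 4.
  m = 1100 → c = 0110101, weight = 4.
  m = 0010 → c = 1100101, weight = 4.
  m = 1010 → c = 1100110, weight = 4.
  m = 0110 → c = 1010011, weight = 4.
  m = 1110 → c = 1010000, weight = 2.
  m = 0001 → c = 1101010, weight = 4.
  m = 1001 → c = 1101001, weight = 4.
  m = 0101 → c = 1011100, weight = 4.
  m = 1101 → c = 1011111, weight = 6.
  m = 0011 → c = 0001111, weight = 4.
  m = 1011 → c = 0001100, weight = 2.
  m = 0111 → c = 0111001, weight = 4.
  m = 1111 → c = 0111010, weight = 4.
Tally weights:
  weight 0: 1 codewords.
  weight 2: 3 codewords.
  weight 4: 11 codewords.
  weight 6: 1 codewords.
Minimum distance d = smallest w > 0 with A_w > 0 = 2.
Sanity: Σ A_w = 16 = 2^4 = 16 ✓.


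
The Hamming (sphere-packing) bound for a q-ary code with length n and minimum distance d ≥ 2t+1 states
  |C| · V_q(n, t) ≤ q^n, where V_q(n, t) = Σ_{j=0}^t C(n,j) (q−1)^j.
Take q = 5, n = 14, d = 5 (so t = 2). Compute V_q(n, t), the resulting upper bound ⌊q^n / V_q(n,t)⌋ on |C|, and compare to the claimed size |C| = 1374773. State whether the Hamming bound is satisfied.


V_q(n, t) = 1513, q^n = 6103515625, Hamming bound = 4034048, |C| = 1374773 ≤ bound (satisfied).

Step 1: Compute V_q(n, t) = Σ_{j=0}^2 C(n, j) (q−1)^j.
  j = 0: C(14,0)·(4)^0 = 1·1 = 1.
  j = 1: C(14,1)·(4)^1 = 14·4 = 56.
  j = 2: C(14,2)·(4)^2 = 91·16 = 1456.
  V_q(n, t) = 1 + 56 + 1456 = 1513.
Step 2: q^n = 5^14 = 6103515625.
Step 3: Hamming bound ⌊q^n / V_q(n,t)⌋ = ⌊6103515625/1513⌋ = 4034048.
Step 4: Compare |C| = 1374773 to 4034048: satisfied.
The claimed |C| lies below the Hamming bound.


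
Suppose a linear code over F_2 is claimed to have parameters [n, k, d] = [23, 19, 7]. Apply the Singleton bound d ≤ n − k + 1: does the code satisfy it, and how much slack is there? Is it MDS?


Singleton RHS = n − k + 1 = 5, slack = -2, bound violated (no such code; not MDS).

Singleton bound: d ≤ n − k + 1.
Here n = 23, k = 19, so n − k + 1 = 5.
Given d = 7, check d ≤ 5: NO.
Slack = (n − k + 1) − d = -2.
The slack is negative: d = 7 exceeds n − k + 1 = 5 by 2, so the Singleton bound is violated and no linear [23, 19, 7]_2 code can exist. In particular it is not MDS (MDS requires d = n − k + 1 exactly).
Description: the claimed parameters are [23, 19, 7]_2; such a code would be impossible (violates the Singleton bound).


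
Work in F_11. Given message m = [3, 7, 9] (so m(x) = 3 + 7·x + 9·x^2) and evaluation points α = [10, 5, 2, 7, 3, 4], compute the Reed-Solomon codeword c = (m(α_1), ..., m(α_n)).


c = [5, 10, 9, 9, 6, 10]

Message polynomial: m(x) = 3 + 7·x + 9·x^2 (mod 11).
For each evaluation point α_i, compute m(α_i) mod 11:
  α_1 = 10: Horner steps 9 → 9 → 5, so m(10) = 5.
  α_2 = 5: Horner steps 9 → 8 → 10, so m(5) = 10.
  α_3 = 2: Horner steps 9 → 3 → 9, so m(2) = 9.
  α_4 = 7: Horner steps 9 → 4 → 9, so m(7) = 9.
  α_5 = 3: Horner steps 9 → 1 → 6, so m(3) = 6.
  α_6 = 4: Horner steps 9 → 10 → 10, so m(4) = 10.
Codeword c = [5, 10, 9, 9, 6, 10] ∈ F_11^6.


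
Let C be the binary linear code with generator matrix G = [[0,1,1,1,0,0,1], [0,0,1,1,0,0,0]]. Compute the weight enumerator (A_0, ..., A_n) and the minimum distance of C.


Weight distribution: A_0 = 1, A_2 = 2, A_4 = 1. Minimum distance d = 2.

Enumerate all 2^2 = 4 messages m ∈ F_2^2.
For each, compute codeword c = mG in F_2^7, then tally its weight.
  m = 00 → c = 0000000, weight = 0.
  m = 10 → c = 0111001, weight = 4.
  m = 01 → c = 0011000, weight = 2.
  m = 11 → c = 0100001, weight = 2.
Tally weights:
  weight 0: 1 codewords.
  weight 2: 2 codewords.
  weight 4: 1 codewords.
Minimum distance d = smallest w > 0 with A_w > 0 = 2.
Sanity: Σ A_w = 4 = 2^2 = 4 ✓.


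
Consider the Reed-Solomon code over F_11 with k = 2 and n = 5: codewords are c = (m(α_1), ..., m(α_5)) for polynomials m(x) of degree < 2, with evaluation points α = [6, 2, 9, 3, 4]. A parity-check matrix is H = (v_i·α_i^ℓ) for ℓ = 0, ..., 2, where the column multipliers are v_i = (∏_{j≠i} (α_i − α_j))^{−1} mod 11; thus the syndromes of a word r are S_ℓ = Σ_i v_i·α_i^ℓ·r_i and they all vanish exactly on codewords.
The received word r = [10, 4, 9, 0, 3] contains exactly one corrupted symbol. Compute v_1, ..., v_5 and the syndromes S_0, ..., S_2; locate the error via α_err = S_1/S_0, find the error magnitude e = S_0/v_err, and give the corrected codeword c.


S = (2, 8, 10), error at position 5, error magnitude e = 7, c = [10, 4, 9, 0, 7].

Step 1: column multipliers v_i = (∏_{j≠i}(α_i − α_j))^{−1} mod 11.
  i = 1 (α = 6): (6−2)(6−9)(6−3)(6−4) = 4·(−3)·3·2 = −72 ≡ 5, so v_1 = 5^{−1} = 9 (mod 11).
  i = 2 (α = 2): (2−6)(2−9)(2−3)(2−4) = (−4)·(−7)·(−1)·(−2) = 56 ≡ 1, so v_2 = 1^{−1} = 1 (mod 11).
  i = 3 (α = 9): (9−6)(9−2)(9−3)(9−4) = 3·7·6·5 = 630 ≡ 3, so v_3 = 3^{−1} = 4 (mod 11).
  i = 4 (α = 3): (3−6)(3−2)(3−9)(3−4) = (−3)·1·(−6)·(−1) = −18 ≡ 4, so v_4 = 4^{−1} = 3 (mod 11).
  i = 5 (α = 4): (4−6)(4−2)(4−9)(4−3) = (−2)·2·(−5)·1 = 20 ≡ 9, so v_5 = 9^{−1} = 5 (mod 11).
  v = [9, 1, 4, 3, 5].
Step 2: syndromes of r = [10, 4, 9, 0, 3] (all sums mod 11).
  S_0 = Σ v_i r_i = 9·10 + 1·4 + 4·9 + 3·0 + 5·3 = 145 ≡ 2.
  S_1 = Σ v_i α_i r_i = 9·6·10 + 1·2·4 + 4·9·9 + 3·3·0 + 5·4·3 = 932 ≡ 8.
  α_i^2 mod 11 = [3, 4, 4, 9, 5].
  S_2 = Σ v_i α_i^2 r_i = 9·3·10 + 1·4·4 + 4·4·9 + 3·9·0 + 5·5·3 = 505 ≡ 10.
  S = (2, 8, 10) ≠ 0, so r is not a codeword (an error is present).
Step 3: locate the error. For a single error e at position i, S_ℓ = v_i·e·α_i^ℓ, so α_err = S_1/S_0.
  S_0^{−1} = 2^{−1} = 6 (mod 11), so α_err = 8·6 = 48 ≡ 4 = α_5. Error position i = 5.
  Consistency check: S_2/S_1 = 10·7 = 70 ≡ 4 = α_err ✓ (single-error assumption holds).
Step 4: error magnitude e = S_0/v_5 = S_0·∏_{j≠5}(α_5 − α_j) = 2·9 = 18 ≡ 7 (mod 11).
Step 5: correct position 5: c_5 = r_5 − e = 3 − 7 ≡ 7 (mod 11). Hence c = [10, 4, 9, 0, 7].
  Check: interpolating c through the α_i gives m(x) = 1 + 7·x (degree < 2) with m(α_i) = c_i for every i, so c is indeed a codeword.


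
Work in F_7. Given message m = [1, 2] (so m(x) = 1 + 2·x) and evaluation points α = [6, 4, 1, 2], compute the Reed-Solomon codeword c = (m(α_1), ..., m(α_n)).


c = [6, 2, 3, 5]

Message polynomial: m(x) = 1 + 2·x (mod 7).
For each evaluation point α_i, compute m(α_i) mod 7:
  α_1 = 6: Horner steps 2 → 6, so m(6) = 6.
  α_2 = 4: Horner steps 2 → 2, so m(4) = 2.
  α_3 = 1: Horner steps 2 → 3, so m(1) = 3.
  α_4 = 2: Horner steps 2 → 5, so m(2) = 5.
Codeword c = [6, 2, 3, 5] ∈ F_7^4.


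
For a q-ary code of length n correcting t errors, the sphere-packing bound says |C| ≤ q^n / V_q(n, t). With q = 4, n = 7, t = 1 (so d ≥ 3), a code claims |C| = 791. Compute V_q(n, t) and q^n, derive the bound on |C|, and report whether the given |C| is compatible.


V_q(n, t) = 22, q^n = 16384, Hamming bound = 744, |C| = 791 > bound (violated).

Step 1: Compute V_q(n, t) = Σ_{j=0}^1 C(n, j) (q−1)^j.
  j = 0: C(7,0)·(3)^0 = 1·1 = 1.
  j = 1: C(7,1)·(3)^1 = 7·3 = 21.
  V_q(n, t) = 1 + 21 = 22.
Step 2: q^n = 4^7 = 16384.
Step 3: Hamming bound ⌊q^n / V_q(n,t)⌋ = ⌊16384/22⌋ = 744.
Step 4: Compare |C| = 791 to 744: violated.
The claimed |C| lies above the Hamming bound, so no 4-ary code of length 7 with d ≥ 3 can have 791 codewords.


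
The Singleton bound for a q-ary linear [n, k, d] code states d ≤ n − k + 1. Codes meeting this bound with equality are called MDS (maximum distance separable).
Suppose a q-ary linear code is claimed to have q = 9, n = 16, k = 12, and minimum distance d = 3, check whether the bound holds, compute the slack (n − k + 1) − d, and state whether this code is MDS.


Singleton RHS = n − k + 1 = 5, slack = 2, bound satisfied, not MDS.

Singleton bound: d ≤ n − k + 1.
Here n = 16, k = 12, so n − k + 1 = 5.
Given d = 3, check d ≤ 5: YES.
Slack = (n − k + 1) − d = 2.
The code is NOT MDS (slack = 2 > 0).
Description: the claimed parameters are [16, 12, 3]_9; such a code would be non-MDS.


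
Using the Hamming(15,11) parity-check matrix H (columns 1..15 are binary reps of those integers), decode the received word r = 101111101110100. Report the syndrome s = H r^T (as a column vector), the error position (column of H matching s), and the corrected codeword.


s = (0, 1, 1, 1)^T, error position = 7, corrected codeword c = 101111001110100

Compute s = H r^T mod 2 one row at a time:
  s_1 = 0 + 1 + 1 + 1 + 0 + 1 + 0 + 0 = 4 ≡ 0 (mod 2).
  s_2 = 1 + 1 + 1 + 1 + 0 + 1 + 0 + 0 = 5 ≡ 1 (mod 2).
  s_3 = 0 + 1 + 1 + 1 + 1 + 1 + 0 + 0 = 5 ≡ 1 (mod 2).
  s_4 = 1 + 1 + 1 + 1 + 1 + 1 + 1 + 0 = 7 ≡ 1 (mod 2).
s = (0, 1, 1, 1)^T — this equals column 7 of H (binary 0111), so error is at position 7.
Correct: flip bit 7 of r = 101111101110100 to get c = 101111001110100.


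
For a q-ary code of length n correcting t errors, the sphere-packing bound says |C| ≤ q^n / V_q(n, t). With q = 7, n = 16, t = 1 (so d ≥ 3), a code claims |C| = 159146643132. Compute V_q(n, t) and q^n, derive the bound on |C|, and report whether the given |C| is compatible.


V_q(n, t) = 97, q^n = 33232930569601, Hamming bound = 342607531645, |C| = 159146643132 ≤ bound (satisfied).

Step 1: Compute V_q(n, t) = Σ_{j=0}^1 C(n, j) (q−1)^j.
  j = 0: C(16,0)·(6)^0 = 1·1 = 1.
  j = 1: C(16,1)·(6)^1 = 16·6 = 96.
  V_q(n, t) = 1 + 96 = 97.
Step 2: q^n = 7^16 = 33232930569601.
Step 3: Hamming bound ⌊q^n / V_q(n,t)⌋ = ⌊33232930569601/97⌋ = 342607531645.
Step 4: Compare |C| = 159146643132 to 342607531645: satisfied.
The claimed |C| lies below the Hamming bound.


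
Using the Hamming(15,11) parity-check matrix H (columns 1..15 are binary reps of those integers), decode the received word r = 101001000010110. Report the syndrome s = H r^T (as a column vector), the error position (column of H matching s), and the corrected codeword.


s = (1, 1, 0, 0)^T, error position = 12, corrected codeword c = 101001000011110

Compute s = H r^T mod 2 one row at a time:
  s_1 = 0 + 0 + 0 + 1 + 0 + 1 + 1 + 0 = 3 ≡ 1 (mod 2).
  s_2 = 0 + 0 + 1 + 0 + 0 + 1 + 1 + 0 = 3 ≡ 1 (mod 2).
  s_3 = 0 + 1 + 1 + 0 + 0 + 1 + 1 + 0 = 4 ≡ 0 (mod 2).
  s_4 = 1 + 1 + 0 + 0 + 0 + 1 + 1 + 0 = 4 ≡ 0 (mod 2).
s = (1, 1, 0, 0)^T — this equals column 12 of H (binary 1100), so error is at position 12.
Correct: flip bit 12 of r = 101001000010110 to get c = 101001000011110.


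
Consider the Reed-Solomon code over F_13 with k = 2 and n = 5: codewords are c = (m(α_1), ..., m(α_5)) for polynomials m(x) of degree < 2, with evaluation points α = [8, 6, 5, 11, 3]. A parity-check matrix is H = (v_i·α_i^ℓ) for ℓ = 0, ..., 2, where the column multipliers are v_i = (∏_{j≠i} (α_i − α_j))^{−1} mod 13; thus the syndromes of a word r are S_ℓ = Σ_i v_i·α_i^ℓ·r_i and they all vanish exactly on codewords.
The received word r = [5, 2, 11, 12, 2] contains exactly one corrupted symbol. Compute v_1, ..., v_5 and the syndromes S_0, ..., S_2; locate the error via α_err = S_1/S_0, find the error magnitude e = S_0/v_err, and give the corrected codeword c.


S = (8, 9, 2), error at position 2, error magnitude e = 6, c = [5, 9, 11, 12, 2].

Step 1: column multipliers v_i = (∏_{j≠i}(α_i − α_j))^{−1} mod 13.
  i = 1 (α = 8): (8−6)(8−5)(8−11)(8−3) = 2·3·(−3)·5 = −90 ≡ 1, so v_1 = 1^{−1} = 1 (mod 13).
  i = 2 (α = 6): (6−8)(6−5)(6−11)(6−3) = (−2)·1·(−5)·3 = 30 ≡ 4, so v_2 = 4^{−1} = 10 (mod 13).
  i = 3 (α = 5): (5−8)(5−6)(5−11)(5−3) = (−3)·(−1)·(−6)·2 = −36 ≡ 3, so v_3 = 3^{−1} = 9 (mod 13).
  i = 4 (α = 11): (11−8)(11−6)(11−5)(11−3) = 3·5·6·8 = 720 ≡ 5, so v_4 = 5^{−1} = 8 (mod 13).
  i = 5 (α = 3): (3−8)(3−6)(3−5)(3−11) = (−5)·(−3)·(−2)·(−8) = 240 ≡ 6, so v_5 = 6^{−1} = 11 (mod 13).
  v = [1, 10, 9, 8, 11].
Step 2: syndromes of r = [5, 2, 11, 12, 2] (all sums mod 13).
  S_0 = Σ v_i r_i = 1·5 + 10·2 + 9·11 + 8·12 + 11·2 = 242 ≡ 8.
  S_1 = Σ v_i α_i r_i = 1·8·5 + 10·6·2 + 9·5·11 + 8·11·12 + 11·3·2 = 1777 ≡ 9.
  α_i^2 mod 13 = [12, 10, 12, 4, 9].
  S_2 = Σ v_i α_i^2 r_i = 1·12·5 + 10·10·2 + 9·12·11 + 8·4·12 + 11·9·2 = 2030 ≡ 2.
  S = (8, 9, 2) ≠ 0, so r is not a codeword (an error is present).
Step 3: locate the error. For a single error e at position i, S_ℓ = v_i·e·α_i^ℓ, so α_err = S_1/S_0.
  S_0^{−1} = 8^{−1} = 5 (mod 13), so α_err = 9·5 = 45 ≡ 6 = α_2. Error position i = 2.
  Consistency check: S_2/S_1 = 2·3 = 6 ≡ 6 = α_err ✓ (single-error assumption holds).
Step 4: error magnitude e = S_0/v_2 = S_0·∏_{j≠2}(α_2 − α_j) = 8·4 = 32 ≡ 6 (mod 13).
Step 5: correct position 2: c_2 = r_2 − e = 2 − 6 ≡ 9 (mod 13). Hence c = [5, 9, 11, 12, 2].
  Check: interpolating c through the α_i gives m(x) = 8 + 11·x (degree < 2) with m(α_i) = c_i for every i, so c is indeed a codeword.


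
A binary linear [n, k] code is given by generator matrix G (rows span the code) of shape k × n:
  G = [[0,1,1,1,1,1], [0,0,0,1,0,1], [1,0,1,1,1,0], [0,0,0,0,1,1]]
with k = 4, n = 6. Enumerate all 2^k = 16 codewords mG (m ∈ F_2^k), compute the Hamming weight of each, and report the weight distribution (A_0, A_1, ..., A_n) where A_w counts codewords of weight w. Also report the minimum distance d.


Weight distribution: A_0 = 1, A_2 = 4, A_3 = 6, A_4 = 3, A_5 = 2. Minimum distance d = 2.

Enumerate all 2^4 = 16 messages m ∈ F_2^4.
For each, compute codeword c = mG in F_2^6, then tally its weight.
  m = 0000 → c = 000000, weight = 0.
  m = 1000 → c = 011111, weight = 5.
  m = 0100 → c = 000101, weight = 2.
  m = 1100 → c = 011010, weight = 3.
  m = 0010 → c = 101110, weight = 4.
  m = 1010 → c = 110001, weight = 3.
  m = 0110 → c = 101011, weight = 4.
  m = 1110 → c = 110100, weight = 3.
  m = 0001 → c = 000011, weight = 2.
  m = 1001 → c = 011100, weight = 3.
  m = 0101 → c = 000110, weight = 2.
  m = 1101 → c = 011001, weight = 3.
  m = 0011 → c = 101101, weight = 4.
  m = 1011 → c = 110010, weight = 3.
  m = 0111 → c = 101000, weight = 2.
  m = 1111 → c = 110111, weight = 5.
Tally weights:
  weight 0: 1 codewords.
  weight 2: 4 codewords.
  weight 3: 6 codewords.
  weight 4: 3 codewords.
  weight 5: 2 codewords.
Minimum distance d = smallest w > 0 with A_w > 0 = 2.
Sanity: Σ A_w = 16 = 2^4 = 16 ✓.


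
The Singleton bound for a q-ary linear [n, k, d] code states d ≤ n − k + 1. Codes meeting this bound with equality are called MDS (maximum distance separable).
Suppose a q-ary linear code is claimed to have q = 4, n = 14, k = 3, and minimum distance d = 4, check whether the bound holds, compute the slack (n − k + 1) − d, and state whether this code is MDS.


Singleton RHS = n − k + 1 = 12, slack = 8, bound satisfied, not MDS.

Singleton bound: d ≤ n − k + 1.
Here n = 14, k = 3, so n − k + 1 = 12.
Given d = 4, check d ≤ 12: YES.
Slack = (n − k + 1) − d = 8.
The code is NOT MDS (slack = 8 > 0).
Description: the claimed parameters are [14, 3, 4]_4; such a code would be non-MDS.


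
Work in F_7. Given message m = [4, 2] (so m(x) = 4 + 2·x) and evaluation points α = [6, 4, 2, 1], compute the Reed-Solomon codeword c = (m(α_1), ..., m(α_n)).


c = [2, 5, 1, 6]

Message polynomial: m(x) = 4 + 2·x (mod 7).
For each evaluation point α_i, compute m(α_i) mod 7:
  α_1 = 6: Horner steps 2 → 2, so m(6) = 2.
  α_2 = 4: Horner steps 2 → 5, so m(4) = 5.
  α_3 = 2: Horner steps 2 → 1, so m(2) = 1.
  α_4 = 1: Horner steps 2 → 6, so m(1) = 6.
Codeword c = [2, 5, 1, 6] ∈ F_7^4.


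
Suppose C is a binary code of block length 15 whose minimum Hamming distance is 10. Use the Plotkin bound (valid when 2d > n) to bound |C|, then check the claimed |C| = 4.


Plotkin bound M ≤ 4; given |C| = 4 ≤ bound (satisfied).

Check applicability: 2d = 20, n = 15.
2d − n = 5 > 0, so Plotkin applies.
Compute d/(2d−n) = 10/5 ≈ 2.0000.
⌊d/(2d−n)⌋ = 2.
Plotkin bound: M ≤ 2·2 = 4.
Given |C| = 4, check: satisfied.
This |C| is at the Plotkin bound.


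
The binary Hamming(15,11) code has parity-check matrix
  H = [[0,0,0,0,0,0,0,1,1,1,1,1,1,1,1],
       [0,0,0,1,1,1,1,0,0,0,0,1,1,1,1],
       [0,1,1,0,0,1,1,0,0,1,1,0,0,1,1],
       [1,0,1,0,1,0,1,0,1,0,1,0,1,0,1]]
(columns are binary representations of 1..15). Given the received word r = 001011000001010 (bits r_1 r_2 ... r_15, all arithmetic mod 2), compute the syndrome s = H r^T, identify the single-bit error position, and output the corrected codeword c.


s = (0, 0, 1, 0)^T, error position = 2, corrected codeword c = 011011000001010

Compute s = H r^T mod 2 one row at a time:
  s_1 = 0 + 0 + 0 + 0 + 1 + 0 + 1 + 0 = 2 ≡ 0 (mod 2).
  s_2 = 0 + 1 + 1 + 0 + 1 + 0 + 1 + 0 = 4 ≡ 0 (mod 2).
  s_3 = 0 + 1 + 1 + 0 + 0 + 0 + 1 + 0 = 3 ≡ 1 (mod 2).
  s_4 = 0 + 1 + 1 + 0 + 0 + 0 + 0 + 0 = 2 ≡ 0 (mod 2).
s = (0, 0, 1, 0)^T — this equals column 2 of H (binary 0010), so error is at position 2.
Correct: flip bit 2 of r = 001011000001010 to get c = 011011000001010.


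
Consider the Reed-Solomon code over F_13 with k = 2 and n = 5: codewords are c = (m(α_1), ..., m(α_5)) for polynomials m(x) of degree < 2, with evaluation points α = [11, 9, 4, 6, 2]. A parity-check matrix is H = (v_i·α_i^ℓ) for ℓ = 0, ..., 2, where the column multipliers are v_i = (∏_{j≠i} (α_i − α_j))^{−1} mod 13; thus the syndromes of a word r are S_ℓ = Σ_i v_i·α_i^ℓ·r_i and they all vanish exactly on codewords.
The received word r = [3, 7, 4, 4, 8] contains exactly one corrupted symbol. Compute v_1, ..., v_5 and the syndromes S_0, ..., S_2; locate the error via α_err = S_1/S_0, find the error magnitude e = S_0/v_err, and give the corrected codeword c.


S = (10, 8, 9), error at position 4, error magnitude e = 4, c = [3, 7, 4, 0, 8].

Step 1: column multipliers v_i = (∏_{j≠i}(α_i − α_j))^{−1} mod 13.
  i = 1 (α = 11): (11−9)(11−4)(11−6)(11−2) = 2·7·5·9 = 630 ≡ 6, so v_1 = 6^{−1} = 11 (mod 13).
  i = 2 (α = 9): (9−11)(9−4)(9−6)(9−2) = (−2)·5·3·7 = −210 ≡ 11, so v_2 = 11^{−1} = 6 (mod 13).
  i = 3 (α = 4): (4−11)(4−9)(4−6)(4−2) = (−7)·(−5)·(−2)·2 = −140 ≡ 3, so v_3 = 3^{−1} = 9 (mod 13).
  i = 4 (α = 6): (6−11)(6−9)(6−4)(6−2) = (−5)·(−3)·2·4 = 120 ≡ 3, so v_4 = 3^{−1} = 9 (mod 13).
  i = 5 (α = 2): (2−11)(2−9)(2−4)(2−6) = (−9)·(−7)·(−2)·(−4) = 504 ≡ 10, so v_5 = 10^{−1} = 4 (mod 13).
  v = [11, 6, 9, 9, 4].
Step 2: syndromes of r = [3, 7, 4, 4, 8] (all sums mod 13).
  S_0 = Σ v_i r_i = 11·3 + 6·7 + 9·4 + 9·4 + 4·8 = 179 ≡ 10.
  S_1 = Σ v_i α_i r_i = 11·11·3 + 6·9·7 + 9·4·4 + 9·6·4 + 4·2·8 = 1165 ≡ 8.
  α_i^2 mod 13 = [4, 3, 3, 10, 4].
  S_2 = Σ v_i α_i^2 r_i = 11·4·3 + 6·3·7 + 9·3·4 + 9·10·4 + 4·4·8 = 854 ≡ 9.
  S = (10, 8, 9) ≠ 0, so r is not a codeword (an error is present).
Step 3: locate the error. For a single error e at position i, S_ℓ = v_i·e·α_i^ℓ, so α_err = S_1/S_0.
  S_0^{−1} = 10^{−1} = 4 (mod 13), so α_err = 8·4 = 32 ≡ 6 = α_4. Error position i = 4.
  Consistency check: S_2/S_1 = 9·5 = 45 ≡ 6 = α_err ✓ (single-error assumption holds).
Step 4: error magnitude e = S_0/v_4 = S_0·∏_{j≠4}(α_4 − α_j) = 10·3 = 30 ≡ 4 (mod 13).
Step 5: correct position 4: c_4 = r_4 − e = 4 − 4 ≡ 0 (mod 13). Hence c = [3, 7, 4, 0, 8].
  Check: interpolating c through the α_i gives m(x) = 12 + 11·x (degree < 2) with m(α_i) = c_i for every i, so c is indeed a codeword.


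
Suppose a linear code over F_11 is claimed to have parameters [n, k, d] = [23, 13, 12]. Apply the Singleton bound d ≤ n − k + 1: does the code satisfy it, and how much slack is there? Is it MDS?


Singleton RHS = n − k + 1 = 11, slack = -1, bound violated (no such code; not MDS).

Singleton bound: d ≤ n − k + 1.
Here n = 23, k = 13, so n − k + 1 = 11.
Given d = 12, check d ≤ 11: NO.
Slack = (n − k + 1) − d = -1.
The slack is negative: d = 12 exceeds n − k + 1 = 11 by 1, so the Singleton bound is violated and no linear [23, 13, 12]_11 code can exist. In particular it is not MDS (MDS requires d = n − k + 1 exactly).
Description: the claimed parameters are [23, 13, 12]_11; such a code would be impossible (violates the Singleton bound).


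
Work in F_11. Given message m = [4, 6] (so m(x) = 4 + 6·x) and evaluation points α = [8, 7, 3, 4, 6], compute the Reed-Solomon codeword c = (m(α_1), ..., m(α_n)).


c = [8, 2, 0, 6, 7]

Message polynomial: m(x) = 4 + 6·x (mod 11).
For each evaluation point α_i, compute m(α_i) mod 11:
  α_1 = 8: Horner steps 6 → 8, so m(8) = 8.
  α_2 = 7: Horner steps 6 → 2, so m(7) = 2.
  α_3 = 3: Horner steps 6 → 0, so m(3) = 0.
  α_4 = 4: Horner steps 6 → 6, so m(4) = 6.
  α_5 = 6: Horner steps 6 → 7, so m(6) = 7.
Codeword c = [8, 2, 0, 6, 7] ∈ F_11^5.


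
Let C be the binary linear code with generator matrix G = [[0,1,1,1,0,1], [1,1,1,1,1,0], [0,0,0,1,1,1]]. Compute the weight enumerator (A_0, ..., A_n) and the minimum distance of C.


Weight distribution: A_0 = 1, A_2 = 1, A_3 = 3, A_4 = 2, A_5 = 1. Minimum distance d = 2.

Enumerate all 2^3 = 8 messages m ∈ F_2^3.
For each, compute codeword c = mG in F_2^6, then tally its weight.
  m = 000 → c = 000000, weight = 0.
  m = 100 → c = 011101, weight = 4.
  m = 010 → c = 111110, weight = 5.
  m = 110 → c = 100011, weight = 3.
  m = 001 → c = 000111, weight = 3.
  m = 101 → c = 011010, weight = 3.
  m = 011 → c = 111001, weight = 4.
  m = 111 → c = 100100, weight = 2.
Tally weights:
  weight 0: 1 codewords.
  weight 2: 1 codewords.
  weight 3: 3 codewords.
  weight 4: 2 codewords.
  weight 5: 1 codewords.
Minimum distance d = smallest w > 0 with A_w > 0 = 2.
Sanity: Σ A_w = 8 = 2^3 = 8 ✓.


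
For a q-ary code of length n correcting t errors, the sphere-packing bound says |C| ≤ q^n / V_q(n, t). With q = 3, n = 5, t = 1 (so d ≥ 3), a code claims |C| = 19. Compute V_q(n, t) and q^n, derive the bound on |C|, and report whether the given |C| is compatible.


V_q(n, t) = 11, q^n = 243, Hamming bound = 22, |C| = 19 ≤ bound (satisfied).

Step 1: Compute V_q(n, t) = Σ_{j=0}^1 C(n, j) (q−1)^j.
  j = 0: C(5,0)·(2)^0 = 1·1 = 1.
  j = 1: C(5,1)·(2)^1 = 5·2 = 10.
  V_q(n, t) = 1 + 10 = 11.
Step 2: q^n = 3^5 = 243.
Step 3: Hamming bound ⌊q^n / V_q(n,t)⌋ = ⌊243/11⌋ = 22.
Step 4: Compare |C| = 19 to 22: satisfied.
The claimed |C| lies below the Hamming bound.


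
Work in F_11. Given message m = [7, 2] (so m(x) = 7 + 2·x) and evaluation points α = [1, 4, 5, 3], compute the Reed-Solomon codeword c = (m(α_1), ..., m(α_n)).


c = [9, 4, 6, 2]

Message polynomial: m(x) = 7 + 2·x (mod 11).
For each evaluation point α_i, compute m(α_i) mod 11:
  α_1 = 1: Horner steps 2 → 9, so m(1) = 9.
  α_2 = 4: Horner steps 2 → 4, so m(4) = 4.
  α_3 = 5: Horner steps 2 → 6, so m(5) = 6.
  α_4 = 3: Horner steps 2 → 2, so m(3) = 2.
Codeword c = [9, 4, 6, 2] ∈ F_11^4.


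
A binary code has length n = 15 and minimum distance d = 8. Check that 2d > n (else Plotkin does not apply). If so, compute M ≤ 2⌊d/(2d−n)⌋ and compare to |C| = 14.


Plotkin bound M ≤ 16; given |C| = 14 ≤ bound (satisfied).

Check applicability: 2d = 16, n = 15.
2d − n = 1 > 0, so Plotkin applies.
Compute d/(2d−n) = 8/1 ≈ 8.0000.
⌊d/(2d−n)⌋ = 8.
Plotkin bound: M ≤ 2·8 = 16.
Given |C| = 14, check: satisfied.
This |C| is below the Plotkin bound.


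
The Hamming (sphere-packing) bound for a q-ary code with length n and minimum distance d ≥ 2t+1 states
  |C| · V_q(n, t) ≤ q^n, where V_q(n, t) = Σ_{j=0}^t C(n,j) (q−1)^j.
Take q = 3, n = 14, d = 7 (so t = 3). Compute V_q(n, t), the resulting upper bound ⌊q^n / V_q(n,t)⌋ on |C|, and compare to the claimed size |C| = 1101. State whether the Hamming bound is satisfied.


V_q(n, t) = 3305, q^n = 4782969, Hamming bound = 1447, |C| = 1101 ≤ bound (satisfied).

Step 1: Compute V_q(n, t) = Σ_{j=0}^3 C(n, j) (q−1)^j.
  j = 0: C(14,0)·(2)^0 = 1·1 = 1.
  j = 1: C(14,1)·(2)^1 = 14·2 = 28.
  j = 2: C(14,2)·(2)^2 = 91·4 = 364.
  j = 3: C(14,3)·(2)^3 = 364·8 = 2912.
  V_q(n, t) = 1 + 28 + 364 + 2912 = 3305.
Step 2: q^n = 3^14 = 4782969.
Step 3: Hamming bound ⌊q^n / V_q(n,t)⌋ = ⌊4782969/3305⌋ = 1447.
Step 4: Compare |C| = 1101 to 1447: satisfied.
The claimed |C| lies below the Hamming bound.


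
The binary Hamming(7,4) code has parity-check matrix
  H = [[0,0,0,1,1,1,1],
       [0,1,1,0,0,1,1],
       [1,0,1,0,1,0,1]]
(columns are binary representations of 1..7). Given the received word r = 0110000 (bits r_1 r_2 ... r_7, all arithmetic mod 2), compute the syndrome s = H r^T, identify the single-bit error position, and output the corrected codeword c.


s = (0, 0, 1)^T, error position = 1, corrected codeword c = 1110000

Compute s = H r^T mod 2 one row at a time:
  s_1 = 0 + 0 + 0 + 0 = 0 ≡ 0 (mod 2).
  s_2 = 1 + 1 + 0 + 0 = 2 ≡ 0 (mod 2).
  s_3 = 0 + 1 + 0 + 0 = 1 ≡ 1 (mod 2).
s = (0, 0, 1)^T — this equals column 1 of H (binary 001), so error is at position 1.
Correct: flip bit 1 of r = 0110000 to get c = 1110000.


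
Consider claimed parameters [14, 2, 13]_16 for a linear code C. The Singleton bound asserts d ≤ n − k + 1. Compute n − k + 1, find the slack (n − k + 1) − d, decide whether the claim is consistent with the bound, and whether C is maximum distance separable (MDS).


Singleton RHS = n − k + 1 = 13, slack = 0, bound satisfied, MDS.

Singleton bound: d ≤ n − k + 1.
Here n = 14, k = 2, so n − k + 1 = 13.
Given d = 13, check d ≤ 13: YES.
Slack = (n − k + 1) − d = 0.
The code is MDS (slack = 0).
Description: the claimed parameters are [14, 2, 13]_16; such a code would be MDS (meets Singleton bound).


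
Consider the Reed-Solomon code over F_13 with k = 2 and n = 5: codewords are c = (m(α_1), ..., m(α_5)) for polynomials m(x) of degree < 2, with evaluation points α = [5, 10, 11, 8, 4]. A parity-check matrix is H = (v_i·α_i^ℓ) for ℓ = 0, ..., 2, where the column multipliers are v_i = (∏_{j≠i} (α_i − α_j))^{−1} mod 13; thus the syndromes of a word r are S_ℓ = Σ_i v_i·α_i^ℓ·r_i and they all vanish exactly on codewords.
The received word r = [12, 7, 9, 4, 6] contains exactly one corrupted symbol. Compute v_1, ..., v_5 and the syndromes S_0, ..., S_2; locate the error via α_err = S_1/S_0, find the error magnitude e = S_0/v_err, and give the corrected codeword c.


S = (6, 8, 2), error at position 2, error magnitude e = 4, c = [12, 3, 9, 4, 6].

Step 1: column multipliers v_i = (∏_{j≠i}(α_i − α_j))^{−1} mod 13.
  i = 1 (α = 5): (5−10)(5−11)(5−8)(5−4) = (−5)·(−6)·(−3)·1 = −90 ≡ 1, so v_1 = 1^{−1} = 1 (mod 13).
  i = 2 (α = 10): (10−5)(10−11)(10−8)(10−4) = 5·(−1)·2·6 = −60 ≡ 5, so v_2 = 5^{−1} = 8 (mod 13).
  i = 3 (α = 11): (11−5)(11−10)(11−8)(11−4) = 6·1·3·7 = 126 ≡ 9, so v_3 = 9^{−1} = 3 (mod 13).
  i = 4 (α = 8): (8−5)(8−10)(8−11)(8−4) = 3·(−2)·(−3)·4 = 72 ≡ 7, so v_4 = 7^{−1} = 2 (mod 13).
  i = 5 (α = 4): (4−5)(4−10)(4−11)(4−8) = (−1)·(−6)·(−7)·(−4) = 168 ≡ 12, so v_5 = 12^{−1} = 12 (mod 13).
  v = [1, 8, 3, 2, 12].
Step 2: syndromes of r = [12, 7, 9, 4, 6] (all sums mod 13).
  S_0 = Σ v_i r_i = 1·12 + 8·7 + 3·9 + 2·4 + 12·6 = 175 ≡ 6.
  S_1 = Σ v_i α_i r_i = 1·5·12 + 8·10·7 + 3·11·9 + 2·8·4 + 12·4·6 = 1269 ≡ 8.
  α_i^2 mod 13 = [12, 9, 4, 12, 3].
  S_2 = Σ v_i α_i^2 r_i = 1·12·12 + 8·9·7 + 3·4·9 + 2·12·4 + 12·3·6 = 1068 ≡ 2.
  S = (6, 8, 2) ≠ 0, so r is not a codeword (an error is present).
Step 3: locate the error. For a single error e at position i, S_ℓ = v_i·e·α_i^ℓ, so α_err = S_1/S_0.
  S_0^{−1} = 6^{−1} = 11 (mod 13), so α_err = 8·11 = 88 ≡ 10 = α_2. Error position i = 2.
  Consistency check: S_2/S_1 = 2·5 = 10 ≡ 10 = α_err ✓ (single-error assumption holds).
Step 4: error magnitude e = S_0/v_2 = S_0·∏_{j≠2}(α_2 − α_j) = 6·5 = 30 ≡ 4 (mod 13).
Step 5: correct position 2: c_2 = r_2 − e = 7 − 4 ≡ 3 (mod 13). Hence c = [12, 3, 9, 4, 6].
  Check: interpolating c through the α_i gives m(x) = 8 + 6·x (degree < 2) with m(α_i) = c_i for every i, so c is indeed a codeword.


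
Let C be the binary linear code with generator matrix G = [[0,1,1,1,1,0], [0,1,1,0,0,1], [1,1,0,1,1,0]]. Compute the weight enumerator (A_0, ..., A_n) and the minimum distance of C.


Weight distribution: A_0 = 1, A_2 = 1, A_3 = 3, A_4 = 2, A_5 = 1. Minimum distance d = 2.

Enumerate all 2^3 = 8 messages m ∈ F_2^3.
For each, compute codeword c = mG in F_2^6, then tally its weight.
  m = 000 → c = 000000, weight = 0.
  m = 100 → c = 011110, weight = 4.
  m = 010 → c = 011001, weight = 3.
  m = 110 → c = 000111, weight = 3.
  m = 001 → c = 110110, weight = 4.
  m = 101 → c = 101000, weight = 2.
  m = 011 → c = 101111, weight = 5.
  m = 111 → c = 110001, weight = 3.
Tally weights:
  weight 0: 1 codewords.
  weight 2: 1 codewords.
  weight 3: 3 codewords.
  weight 4: 2 codewords.
  weight 5: 1 codewords.
Minimum distance d = smallest w > 0 with A_w > 0 = 2.
Sanity: Σ A_w = 8 = 2^3 = 8 ✓.


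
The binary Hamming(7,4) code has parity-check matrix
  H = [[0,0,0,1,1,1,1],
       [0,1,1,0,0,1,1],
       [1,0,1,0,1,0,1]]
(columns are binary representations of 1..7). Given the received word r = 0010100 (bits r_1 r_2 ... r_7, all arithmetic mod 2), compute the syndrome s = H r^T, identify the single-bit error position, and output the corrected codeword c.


s = (1, 1, 0)^T, error position = 6, corrected codeword c = 0010110

Compute s = H r^T mod 2 one row at a time:
  s_1 = 0 + 1 + 0 + 0 = 1 ≡ 1 (mod 2).
  s_2 = 0 + 1 + 0 + 0 = 1 ≡ 1 (mod 2).
  s_3 = 0 + 1 + 1 + 0 = 2 ≡ 0 (mod 2).
s = (1, 1, 0)^T — this equals column 6 of H (binary 110), so error is at position 6.
Correct: flip bit 6 of r = 0010100 to get c = 0010110.


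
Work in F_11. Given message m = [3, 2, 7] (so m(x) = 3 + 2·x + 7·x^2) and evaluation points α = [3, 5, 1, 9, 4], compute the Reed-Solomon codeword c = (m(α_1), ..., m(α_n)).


c = [6, 1, 1, 5, 2]

Message polynomial: m(x) = 3 + 2·x + 7·x^2 (mod 11).
For each evaluation point α_i, compute m(α_i) mod 11:
  α_1 = 3: Horner steps 7 → 1 → 6, so m(3) = 6.
  α_2 = 5: Horner steps 7 → 4 → 1, so m(5) = 1.
  α_3 = 1: Horner steps 7 → 9 → 1, so m(1) = 1.
  α_4 = 9: Horner steps 7 → 10 → 5, so m(9) = 5.
  α_5 = 4: Horner steps 7 → 8 → 2, so m(4) = 2.
Codeword c = [6, 1, 1, 5, 2] ∈ F_11^5.


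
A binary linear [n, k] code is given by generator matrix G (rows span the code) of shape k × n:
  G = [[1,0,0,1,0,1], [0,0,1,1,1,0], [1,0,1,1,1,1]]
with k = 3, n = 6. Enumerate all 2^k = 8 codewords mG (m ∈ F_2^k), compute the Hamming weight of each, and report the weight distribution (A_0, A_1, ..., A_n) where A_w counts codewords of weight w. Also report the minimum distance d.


Weight distribution: A_0 = 1, A_1 = 1, A_2 = 2, A_3 = 2, A_4 = 1, A_5 = 1. Minimum distance d = 1.

Enumerate all 2^3 = 8 messages m ∈ F_2^3.
For each, compute codeword c = mG in F_2^6, then tally its weight.
  m = 000 → c = 000000, weight = 0.
  m = 100 → c = 100101, weight = 3.
  m = 010 → c = 001110, weight = 3.
  m = 110 → c = 101011, weight = 4.
  m = 001 → c = 101111, weight = 5.
  m = 101 → c = 001010, weight = 2.
  m = 011 → c = 100001, weight = 2.
  m = 111 → c = 000100, weight = 1.
Tally weights:
  weight 0: 1 codewords.
  weight 1: 1 codewords.
  weight 2: 2 codewords.
  weight 3: 2 codewords.
  weight 4: 1 codewords.
  weight 5: 1 codewords.
Minimum distance d = smallest w > 0 with A_w > 0 = 1.
Sanity: Σ A_w = 8 = 2^3 = 8 ✓.


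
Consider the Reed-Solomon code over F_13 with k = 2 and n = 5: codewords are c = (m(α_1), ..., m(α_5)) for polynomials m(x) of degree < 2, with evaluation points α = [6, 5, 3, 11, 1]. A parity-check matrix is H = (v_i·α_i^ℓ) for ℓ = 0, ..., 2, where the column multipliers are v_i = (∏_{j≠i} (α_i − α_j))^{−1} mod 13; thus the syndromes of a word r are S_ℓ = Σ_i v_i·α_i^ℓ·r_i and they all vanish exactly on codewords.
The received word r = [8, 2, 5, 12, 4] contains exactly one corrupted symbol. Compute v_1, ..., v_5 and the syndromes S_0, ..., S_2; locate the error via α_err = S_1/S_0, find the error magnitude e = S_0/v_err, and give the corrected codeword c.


S = (10, 4, 12), error at position 3, error magnitude e = 2, c = [8, 2, 3, 12, 4].

Step 1: column multipliers v_i = (∏_{j≠i}(α_i − α_j))^{−1} mod 13.
  i = 1 (α = 6): (6−5)(6−3)(6−11)(6−1) = 1·3·(−5)·5 = −75 ≡ 3, so v_1 = 3^{−1} = 9 (mod 13).
  i = 2 (α = 5): (5−6)(5−3)(5−11)(5−1) = (−1)·2·(−6)·4 = 48 ≡ 9, so v_2 = 9^{−1} = 3 (mod 13).
  i = 3 (α = 3): (3−6)(3−5)(3−11)(3−1) = (−3)·(−2)·(−8)·2 = −96 ≡ 8, so v_3 = 8^{−1} = 5 (mod 13).
  i = 4 (α = 11): (11−6)(11−5)(11−3)(11−1) = 5·6·8·10 = 2400 ≡ 8, so v_4 = 8^{−1} = 5 (mod 13).
  i = 5 (α = 1): (1−6)(1−5)(1−3)(1−11) = (−5)·(−4)·(−2)·(−10) = 400 ≡ 10, so v_5 = 10^{−1} = 4 (mod 13).
  v = [9, 3, 5, 5, 4].
Step 2: syndromes of r = [8, 2, 5, 12, 4] (all sums mod 13).
  S_0 = Σ v_i r_i = 9·8 + 3·2 + 5·5 + 5·12 + 4·4 = 179 ≡ 10.
  S_1 = Σ v_i α_i r_i = 9·6·8 + 3·5·2 + 5·3·5 + 5·11·12 + 4·1·4 = 1213 ≡ 4.
  α_i^2 mod 13 = [10, 12, 9, 4, 1].
  S_2 = Σ v_i α_i^2 r_i = 9·10·8 + 3·12·2 + 5·9·5 + 5·4·12 + 4·1·4 = 1273 ≡ 12.
  S = (10, 4, 12) ≠ 0, so r is not a codeword (an error is present).
Step 3: locate the error. For a single error e at position i, S_ℓ = v_i·e·α_i^ℓ, so α_err = S_1/S_0.
  S_0^{−1} = 10^{−1} = 4 (mod 13), so α_err = 4·4 = 16 ≡ 3 = α_3. Error position i = 3.
  Consistency check: S_2/S_1 = 12·10 = 120 ≡ 3 = α_err ✓ (single-error assumption holds).
Step 4: error magnitude e = S_0/v_3 = S_0·∏_{j≠3}(α_3 − α_j) = 10·8 = 80 ≡ 2 (mod 13).
Step 5: correct position 3: c_3 = r_3 − e = 5 − 2 ≡ 3 (mod 13). Hence c = [8, 2, 3, 12, 4].
  Check: interpolating c through the α_i gives m(x) = 11 + 6·x (degree < 2) with m(α_i) = c_i for every i, so c is indeed a codeword.


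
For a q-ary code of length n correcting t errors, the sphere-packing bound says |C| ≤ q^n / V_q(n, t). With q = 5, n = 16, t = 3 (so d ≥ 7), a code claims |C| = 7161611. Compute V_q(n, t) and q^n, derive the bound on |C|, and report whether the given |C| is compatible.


V_q(n, t) = 37825, q^n = 152587890625, Hamming bound = 4034048, |C| = 7161611 > bound (violated).

Step 1: Compute V_q(n, t) = Σ_{j=0}^3 C(n, j) (q−1)^j.
  j = 0: C(16,0)·(4)^0 = 1·1 = 1.
  j = 1: C(16,1)·(4)^1 = 16·4 = 64.
  j = 2: C(16,2)·(4)^2 = 120·16 = 1920.
  j = 3: C(16,3)·(4)^3 = 560·64 = 35840.
  V_q(n, t) = 1 + 64 + 1920 + 35840 = 37825.
Step 2: q^n = 5^16 = 152587890625.
Step 3: Hamming bound ⌊q^n / V_q(n,t)⌋ = ⌊152587890625/37825⌋ = 4034048.
Step 4: Compare |C| = 7161611 to 4034048: violated.
The claimed |C| lies above the Hamming bound, so no 5-ary code of length 16 with d ≥ 7 can have 7161611 codewords.


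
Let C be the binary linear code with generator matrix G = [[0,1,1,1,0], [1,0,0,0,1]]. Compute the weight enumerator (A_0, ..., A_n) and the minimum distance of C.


Weight distribution: A_0 = 1, A_2 = 1, A_3 = 1, A_5 = 1. Minimum distance d = 2.

Enumerate all 2^2 = 4 messages m ∈ F_2^2.
For each, compute codeword c = mG in F_2^5, then tally its weight.
  m = 00 → c = 00000, weight = 0.
  m = 10 → c = 01110, weight = 3.
  m = 01 → c = 10001, weight = 2.
  m = 11 → c = 11111, weight = 5.
Tally weights:
  weight 0: 1 codewords.
  weight 2: 1 codewords.
  weight 3: 1 codewords.
  weight 5: 1 codewords.
Minimum distance d = smallest w > 0 with A_w > 0 = 2.
Sanity: Σ A_w = 4 = 2^2 = 4 ✓.


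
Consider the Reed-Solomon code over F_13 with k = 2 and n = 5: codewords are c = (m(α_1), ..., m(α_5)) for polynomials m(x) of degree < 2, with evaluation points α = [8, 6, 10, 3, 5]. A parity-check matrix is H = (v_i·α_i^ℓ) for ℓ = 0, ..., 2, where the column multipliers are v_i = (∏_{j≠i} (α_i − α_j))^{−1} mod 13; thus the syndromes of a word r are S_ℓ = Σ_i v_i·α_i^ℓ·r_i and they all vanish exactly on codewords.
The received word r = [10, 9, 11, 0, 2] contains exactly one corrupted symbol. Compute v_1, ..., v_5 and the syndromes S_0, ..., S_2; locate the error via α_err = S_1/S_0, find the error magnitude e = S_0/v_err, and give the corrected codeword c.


S = (6, 5, 2), error at position 4, error magnitude e = 12, c = [10, 9, 11, 1, 2].

Step 1: column multipliers v_i = (∏_{j≠i}(α_i − α_j))^{−1} mod 13.
  i = 1 (α = 8): (8−6)(8−10)(8−3)(8−5) = 2·(−2)·5·3 = −60 ≡ 5, so v_1 = 5^{−1} = 8 (mod 13).
  i = 2 (α = 6): (6−8)(6−10)(6−3)(6−5) = (−2)·(−4)·3·1 = 24 ≡ 11, so v_2 = 11^{−1} = 6 (mod 13).
  i = 3 (α = 10): (10−8)(10−6)(10−3)(10−5) = 2·4·7·5 = 280 ≡ 7, so v_3 = 7^{−1} = 2 (mod 13).
  i = 4 (α = 3): (3−8)(3−6)(3−10)(3−5) = (−5)·(−3)·(−7)·(−2) = 210 ≡ 2, so v_4 = 2^{−1} = 7 (mod 13).
  i = 5 (α = 5): (5−8)(5−6)(5−10)(5−3) = (−3)·(−1)·(−5)·2 = −30 ≡ 9, so v_5 = 9^{−1} = 3 (mod 13).
  v = [8, 6, 2, 7, 3].
Step 2: syndromes of r = [10, 9, 11, 0, 2] (all sums mod 13).
  S_0 = Σ v_i r_i = 8·10 + 6·9 + 2·11 + 7·0 + 3·2 = 162 ≡ 6.
  S_1 = Σ v_i α_i r_i = 8·8·10 + 6·6·9 + 2·10·11 + 7·3·0 + 3·5·2 = 1214 ≡ 5.
  α_i^2 mod 13 = [12, 10, 9, 9, 12].
  S_2 = Σ v_i α_i^2 r_i = 8·12·10 + 6·10·9 + 2·9·11 + 7·9·0 + 3·12·2 = 1770 ≡ 2.
  S = (6, 5, 2) ≠ 0, so r is not a codeword (an error is present).
Step 3: locate the error. For a single error e at position i, S_ℓ = v_i·e·α_i^ℓ, so α_err = S_1/S_0.
  S_0^{−1} = 6^{−1} = 11 (mod 13), so α_err = 5·11 = 55 ≡ 3 = α_4. Error position i = 4.
  Consistency check: S_2/S_1 = 2·8 = 16 ≡ 3 = α_err ✓ (single-error assumption holds).
Step 4: error magnitude e = S_0/v_4 = S_0·∏_{j≠4}(α_4 − α_j) = 6·2 = 12 ≡ 12 (mod 13).
Step 5: correct position 4: c_4 = r_4 − e = 0 − 12 ≡ 1 (mod 13). Hence c = [10, 9, 11, 1, 2].
  Check: interpolating c through the α_i gives m(x) = 6 + 7·x (degree < 2) with m(α_i) = c_i for every i, so c is indeed a codeword.


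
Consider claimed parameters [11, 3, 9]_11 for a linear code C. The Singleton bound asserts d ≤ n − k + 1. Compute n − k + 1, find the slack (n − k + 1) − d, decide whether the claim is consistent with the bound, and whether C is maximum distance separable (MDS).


Singleton RHS = n − k + 1 = 9, slack = 0, bound satisfied, MDS.

Singleton bound: d ≤ n − k + 1.
Here n = 11, k = 3, so n − k + 1 = 9.
Given d = 9, check d ≤ 9: YES.
Slack = (n − k + 1) − d = 0.
The code is MDS (slack = 0).
Description: the claimed parameters are [11, 3, 9]_11; such a code would be MDS (meets Singleton bound).


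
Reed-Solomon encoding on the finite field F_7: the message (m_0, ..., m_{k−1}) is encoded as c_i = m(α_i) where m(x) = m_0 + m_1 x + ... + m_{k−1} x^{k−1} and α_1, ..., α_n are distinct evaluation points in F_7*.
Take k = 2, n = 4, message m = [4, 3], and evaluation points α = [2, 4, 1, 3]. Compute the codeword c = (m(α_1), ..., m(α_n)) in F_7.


c = [3, 2, 0, 6]

Message polynomial: m(x) = 4 + 3·x (mod 7).
For each evaluation point α_i, compute m(α_i) mod 7:
  α_1 = 2: Horner steps 3 → 3, so m(2) = 3.
  α_2 = 4: Horner steps 3 → 2, so m(4) = 2.
  α_3 = 1: Horner steps 3 → 0, so m(1) = 0.
  α_4 = 3: Horner steps 3 → 6, so m(3) = 6.
Codeword c = [3, 2, 0, 6] ∈ F_7^4.
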